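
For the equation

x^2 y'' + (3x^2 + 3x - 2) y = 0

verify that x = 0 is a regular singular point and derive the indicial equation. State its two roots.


Divide by x^2 to reach normal form y'' + P_1(x) y' + P_2(x) y = 0 with P_1(x) = 0 and P_2(x) = 3 + 3/x - 2/x^2.
x = 0 is a singular point because the y-coefficient 3 + 3/x - 2/x^2 has a pole at x = 0.
It is a regular singular point because x P_1(x) = p(x) = 0 and x^2 P_2(x) = q(x) = 3x^2 + 3x - 2 are polynomials, hence analytic at x = 0.
p(0) = 0,  q(0) = -2.
Indicial equation: r(r-1) + p(0) r + q(0) = 0, i.e. r^2 + (p(0) - 1) r + q(0) = 0, i.e. r^2 - 1 r - 2 = 0.
Discriminant: (-1)^2 - 4(-2) = 9, so r = (1 ± 3)/2.
Solving: r_1 = 2, r_2 = -1.

indicial: r^2 - 1 r - 2 = 0; roots r_1 = 2, r_2 = -1


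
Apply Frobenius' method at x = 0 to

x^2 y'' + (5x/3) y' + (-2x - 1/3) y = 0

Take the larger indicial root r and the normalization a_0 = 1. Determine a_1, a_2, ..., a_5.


Write in Frobenius form y'' + (p(x)/x) y' + (q(x)/x^2) y = 0:
  p(x) = 5/3,  q(x) = -2x - 1/3.
Indicial equation: r(r-1) + (5/3) r + (-1/3) = 0 -> roots r_1 = 1/3, r_2 = -1.
Take r = r_1 = 1/3. Let y(x) = x^r sum_{n>=0} a_n x^n with a_0 = 1.
Substitute y = x^r sum a_n x^n and match x^{r+n}. The recurrence is
  D(n) a_n - 2 a_{n-1} = 0,  where D(n) = (r+n)(r+n-1) + (5/3)(r+n) + (-1/3).
  a_n = 2 / D(n) * a_{n-1}.
Since the indicial polynomial factors as (r - r_1)(r - r_2), D(n) = (r_1 + n - r_1)(r_1 + n - r_2) = n(n + 4/3).
Evaluating step by step (a_0 = 1):
  n = 1: D(1) = 1(1 + 4/3) = 7/3; numerator = 2(1) = 2; a_1 = (2)/(7/3) = 6/7
  n = 2: D(2) = 2(2 + 4/3) = 20/3; numerator = 2(6/7) = 12/7; a_2 = (12/7)/(20/3) = 9/35
  n = 3: D(3) = 3(3 + 4/3) = 13; numerator = 2(9/35) = 18/35; a_3 = (18/35)/(13) = 18/455
  n = 4: D(4) = 4(4 + 4/3) = 64/3; numerator = 2(18/455) = 36/455; a_4 = (36/455)/(64/3) = 27/7280
  n = 5: D(5) = 5(5 + 4/3) = 95/3; numerator = 2(27/7280) = 27/3640; a_5 = (27/3640)/(95/3) = 81/345800

r = 1/3; a_0 = 1; a_1 = 6/7; a_2 = 9/35; a_3 = 18/455; a_4 = 27/7280; a_5 = 81/345800


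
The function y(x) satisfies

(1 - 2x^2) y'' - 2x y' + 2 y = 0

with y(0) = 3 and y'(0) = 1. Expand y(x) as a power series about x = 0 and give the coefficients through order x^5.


Ansatz: y(x) = sum_{n>=0} a_n x^n, so y'(x) = sum_{n>=1} n a_n x^(n-1) and y''(x) = sum_{n>=2} n(n-1) a_n x^(n-2).
Substitute into P(x) y'' + Q(x) y' + R(x) y = 0 with P(x) = 1 - 2x^2, Q(x) = -2x, R(x) = 2, and match powers of x.
Initial conditions: a_0 = 3, a_1 = 1.
Setting the coefficient of each power of x to zero and solving order by order (substituting the coefficients already found):
  x^0: 2 a_2 + 2 a_0 = 0  ->  2 a_2 = -2 a_0 = -6  ->  a_2 = -3
  x^1: 6 a_3 = 0  ->  a_3 = 0
  x^2: 12 a_4 - 6 a_2 = 0  ->  12 a_4 = 6 a_2 = -18  ->  a_4 = -3/2
  x^3: 20 a_5 - 16 a_3 = 0  ->  20 a_5 = 16 a_3 = 0  ->  a_5 = 0
Truncated series: y(x) = 3 + x - 3 x^2 - (3/2) x^4 + O(x^6).

a_0 = 3; a_1 = 1; a_2 = -3; a_3 = 0; a_4 = -3/2; a_5 = 0


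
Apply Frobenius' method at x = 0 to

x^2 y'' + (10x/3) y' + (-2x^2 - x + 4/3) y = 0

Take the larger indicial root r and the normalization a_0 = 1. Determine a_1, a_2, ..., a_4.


Write in Frobenius form y'' + (p(x)/x) y' + (q(x)/x^2) y = 0:
  p(x) = 10/3,  q(x) = -2x^2 - x + 4/3.
Indicial equation: r(r-1) + (10/3) r + (4/3) = 0 -> roots r_1 = -1, r_2 = -4/3.
Take r = r_1 = -1. Let y(x) = x^r sum_{n>=0} a_n x^n with a_0 = 1.
Substitute y = x^r sum a_n x^n and match x^{r+n}. The recurrence is
  D(n) a_n - 1 a_{n-1} - 2 a_{n-2} = 0,  where D(n) = (r+n)(r+n-1) + (10/3)(r+n) + (4/3).
  a_n = [1 a_{n-1} + 2 a_{n-2}] / D(n).
Since the indicial polynomial factors as (r - r_1)(r - r_2), D(n) = (r_1 + n - r_1)(r_1 + n - r_2) = n(n + 1/3).
Evaluating step by step (a_0 = 1):
  n = 1: D(1) = 1(1 + 1/3) = 4/3; numerator = 1(1) = 1; a_1 = (1)/(4/3) = 3/4
  n = 2: D(2) = 2(2 + 1/3) = 14/3; numerator = 1(3/4) + 2(1) = 11/4; a_2 = (11/4)/(14/3) = 33/56
  n = 3: D(3) = 3(3 + 1/3) = 10; numerator = 1(33/56) + 2(3/4) = 117/56; a_3 = (117/56)/(10) = 117/560
  n = 4: D(4) = 4(4 + 1/3) = 52/3; numerator = 1(117/560) + 2(33/56) = 111/80; a_4 = (111/80)/(52/3) = 333/4160

r = -1; a_0 = 1; a_1 = 3/4; a_2 = 33/56; a_3 = 117/560; a_4 = 333/4160


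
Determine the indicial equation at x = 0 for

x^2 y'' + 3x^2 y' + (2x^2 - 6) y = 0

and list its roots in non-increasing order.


Divide by x^2 to reach normal form y'' + P_1(x) y' + P_2(x) y = 0 with P_1(x) = 3 and P_2(x) = 2 - 6/x^2.
x = 0 is a singular point because the y-coefficient 2 - 6/x^2 has a pole at x = 0.
It is a regular singular point because x P_1(x) = p(x) = 3x and x^2 P_2(x) = q(x) = 2x^2 - 6 are polynomials, hence analytic at x = 0.
p(0) = 0,  q(0) = -6.
Indicial equation: r(r-1) + p(0) r + q(0) = 0, i.e. r^2 + (p(0) - 1) r + q(0) = 0, i.e. r^2 - 1 r - 6 = 0.
Discriminant: (-1)^2 - 4(-6) = 25, so r = (1 ± 5)/2.
Solving: r_1 = 3, r_2 = -2.

indicial: r^2 - 1 r - 6 = 0; roots r_1 = 3, r_2 = -2


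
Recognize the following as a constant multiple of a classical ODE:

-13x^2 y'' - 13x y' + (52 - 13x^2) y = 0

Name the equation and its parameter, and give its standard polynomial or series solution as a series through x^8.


All three coefficients share the factor -13; dividing through by -13 gives  x^2 y'' + x y' + (x^2 - 4) y = 0.
This matches the Bessel equation x^2 y'' + x y' + (x^2 - nu^2) y = 0 with nu^2 = 4, so nu = 2; the solution bounded at x = 0 is J_2(x).
Frobenius at x = 0: indicial roots ±nu; for r = nu the recurrence k(k + 2nu) c_k = -c_{k-2} gives the standard series J_nu(x) = sum_{k>=0} (-1)^k / (k! (k+nu)!) (x/2)^(2k+nu). Evaluate the first 4 terms:
  k = 0: (-1)^0 / (0! * 2! * 2^2) x^2 = 1/(1*2*4) x^2 = (1/8) x^2
  k = 1: (-1)^1 / (1! * 3! * 2^4) x^4 = -1/(1*6*16) x^4 = (-1/96) x^4
  k = 2: (-1)^2 / (2! * 4! * 2^6) x^6 = 1/(2*24*64) x^6 = (1/3072) x^6
  k = 3: (-1)^3 / (3! * 5! * 2^8) x^8 = -1/(6*120*256) x^8 = (-1/184320) x^8
Hence J_2(x) = -x^8/184320 + x^6/3072 - x^4/96 + x^2/8 + ....

J_2(x); series = -x^8/184320 + x^6/3072 - x^4/96 + x^2/8


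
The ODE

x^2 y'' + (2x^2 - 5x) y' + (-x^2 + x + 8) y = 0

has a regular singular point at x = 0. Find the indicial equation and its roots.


Divide by x^2 to reach normal form y'' + P_1(x) y' + P_2(x) y = 0 with P_1(x) = 2 - 5/x and P_2(x) = -1 + 1/x + 8/x^2.
x = 0 is a singular point because the y'-coefficient 2 - 5/x has a pole at x = 0 and the y-coefficient -1 + 1/x + 8/x^2 has a pole at x = 0.
It is a regular singular point because x P_1(x) = p(x) = 2x - 5 and x^2 P_2(x) = q(x) = -x^2 + x + 8 are polynomials, hence analytic at x = 0.
p(0) = -5,  q(0) = 8.
Indicial equation: r(r-1) + p(0) r + q(0) = 0, i.e. r^2 + (p(0) - 1) r + q(0) = 0, i.e. r^2 - 6 r + 8 = 0.
Discriminant: (-6)^2 - 4(8) = 4, so r = (6 ± 2)/2.
Solving: r_1 = 4, r_2 = 2.

indicial: r^2 - 6 r + 8 = 0; roots r_1 = 4, r_2 = 2


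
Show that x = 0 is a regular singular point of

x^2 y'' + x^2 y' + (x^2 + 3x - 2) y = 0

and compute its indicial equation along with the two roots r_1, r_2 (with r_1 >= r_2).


Divide by x^2 to reach normal form y'' + P_1(x) y' + P_2(x) y = 0 with P_1(x) = 1 and P_2(x) = 1 + 3/x - 2/x^2.
x = 0 is a singular point because the y-coefficient 1 + 3/x - 2/x^2 has a pole at x = 0.
It is a regular singular point because x P_1(x) = p(x) = x and x^2 P_2(x) = q(x) = x^2 + 3x - 2 are polynomials, hence analytic at x = 0.
p(0) = 0,  q(0) = -2.
Indicial equation: r(r-1) + p(0) r + q(0) = 0, i.e. r^2 + (p(0) - 1) r + q(0) = 0, i.e. r^2 - 1 r - 2 = 0.
Discriminant: (-1)^2 - 4(-2) = 9, so r = (1 ± 3)/2.
Solving: r_1 = 2, r_2 = -1.

indicial: r^2 - 1 r - 2 = 0; roots r_1 = 2, r_2 = -1


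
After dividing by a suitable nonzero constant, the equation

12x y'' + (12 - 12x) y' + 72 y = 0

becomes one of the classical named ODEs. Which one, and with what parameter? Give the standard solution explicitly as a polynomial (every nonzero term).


All three coefficients share the factor 12; dividing through by 12 gives  x y'' + (1 - x) y' + 6 y = 0.
This matches the Laguerre equation x y'' + (1 - x) y' + n y = 0 with n = 6; the polynomial solution is L_6(x).
With y = sum_k a_k x^k, matching x^k gives (k+1)k a_{k+1} + (k+1) a_{k+1} - k a_k + n a_k = 0, i.e. (k+1)^2 a_{k+1} = (k - n) a_k = (k - 6) a_k. The right side vanishes at k = 6, so the series terminates at degree 6.
Standard normalization L_n(0) = 1 gives a_0 = 1. Work upward with a_{k+1} = (k - 6) a_k / (k+1)^2:
  a_1 = (0 - 6)(1) / 1^2 = -6/1 = -6
  a_2 = (1 - 6)(-6) / 2^2 = 30/4 = 15/2
  a_3 = (2 - 6)(15/2) / 3^2 = -30/9 = -10/3
  a_4 = (3 - 6)(-10/3) / 4^2 = 10/16 = 5/8
  a_5 = (4 - 6)(5/8) / 5^2 = (-5/4)/25 = -1/20
  a_6 = (5 - 6)(-1/20) / 6^2 = (1/20)/36 = 1/720
Hence L_6(x) = x^6/720 - x^5/20 + 5 x^4/8 - 10 x^3/3 + 15 x^2/2 - 6 x + 1.

L_6(x); series = x^6/720 - x^5/20 + 5 x^4/8 - 10 x^3/3 + 15 x^2/2 - 6 x + 1


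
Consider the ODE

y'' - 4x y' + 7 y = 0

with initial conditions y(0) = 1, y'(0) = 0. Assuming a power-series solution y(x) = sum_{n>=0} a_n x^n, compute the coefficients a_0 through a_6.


Ansatz: y(x) = sum_{n>=0} a_n x^n, so y'(x) = sum_{n>=1} n a_n x^(n-1) and y''(x) = sum_{n>=2} n(n-1) a_n x^(n-2).
Substitute into P(x) y'' + Q(x) y' + R(x) y = 0 with P(x) = 1, Q(x) = -4x, R(x) = 7, and match powers of x.
Initial conditions: a_0 = 1, a_1 = 0.
Setting the coefficient of each power of x to zero and solving order by order (substituting the coefficients already found):
  x^0: 2 a_2 + 7 a_0 = 0  ->  2 a_2 = -7 a_0 = -7  ->  a_2 = -7/2
  x^1: 6 a_3 + 3 a_1 = 0  ->  6 a_3 = -3 a_1 = 0  ->  a_3 = 0
  x^2: 12 a_4 - a_2 = 0  ->  12 a_4 = a_2 = -7/2  ->  a_4 = -7/24
  x^3: 20 a_5 - 5 a_3 = 0  ->  20 a_5 = 5 a_3 = 0  ->  a_5 = 0
  x^4: 30 a_6 - 9 a_4 = 0  ->  30 a_6 = 9 a_4 = -21/8  ->  a_6 = -7/80
Truncated series: y(x) = 1 - (7/2) x^2 - (7/24) x^4 - (7/80) x^6 + O(x^7).

a_0 = 1; a_1 = 0; a_2 = -7/2; a_3 = 0; a_4 = -7/24; a_5 = 0; a_6 = -7/80


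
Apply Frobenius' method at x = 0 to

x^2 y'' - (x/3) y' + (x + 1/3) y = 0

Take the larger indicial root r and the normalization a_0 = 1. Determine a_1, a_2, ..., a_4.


Write in Frobenius form y'' + (p(x)/x) y' + (q(x)/x^2) y = 0:
  p(x) = -1/3,  q(x) = x + 1/3.
Indicial equation: r(r-1) + (-1/3) r + (1/3) = 0 -> roots r_1 = 1, r_2 = 1/3.
Take r = r_1 = 1. Let y(x) = x^r sum_{n>=0} a_n x^n with a_0 = 1.
Substitute y = x^r sum a_n x^n and match x^{r+n}. The recurrence is
  D(n) a_n + 1 a_{n-1} = 0,  where D(n) = (r+n)(r+n-1) + (-1/3)(r+n) + (1/3).
  a_n = -1 / D(n) * a_{n-1}.
Since the indicial polynomial factors as (r - r_1)(r - r_2), D(n) = (r_1 + n - r_1)(r_1 + n - r_2) = n(n + 2/3).
Evaluating step by step (a_0 = 1):
  n = 1: D(1) = 1(1 + 2/3) = 5/3; numerator = -1(1) = -1; a_1 = (-1)/(5/3) = -3/5
  n = 2: D(2) = 2(2 + 2/3) = 16/3; numerator = -1(-3/5) = 3/5; a_2 = (3/5)/(16/3) = 9/80
  n = 3: D(3) = 3(3 + 2/3) = 11; numerator = -1(9/80) = -9/80; a_3 = (-9/80)/(11) = -9/880
  n = 4: D(4) = 4(4 + 2/3) = 56/3; numerator = -1(-9/880) = 9/880; a_4 = (9/880)/(56/3) = 27/49280

r = 1; a_0 = 1; a_1 = -3/5; a_2 = 9/80; a_3 = -9/880; a_4 = 27/49280


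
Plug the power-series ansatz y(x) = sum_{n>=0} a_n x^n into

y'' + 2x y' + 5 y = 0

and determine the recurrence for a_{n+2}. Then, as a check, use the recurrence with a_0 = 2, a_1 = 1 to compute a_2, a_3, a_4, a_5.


Substitute y = sum_n a_n x^n.
y''(x) has coefficient (n+2)(n+1) a_{n+2} at x^n;
2 x y'(x) has coefficient 2 n a_n at x^n (shift);
5 y(x) has coefficient 5 a_n at x^n.
Matching x^n: (n+2)(n+1) a_{n+2} + (2n + 5) a_n = 0.
Thus a_{n+2} = (-2n - 5) / ((n+1)(n+2)) * a_n.

Check with a_0 = 2, a_1 = 1 (apply the recurrence for n = 0, 1, 2, 3): a_0 = 2, a_1 = 1, a_2 = -5, a_3 = -7/6, a_4 = 15/4, a_5 = 77/120.

a_(n+2) = (-2n - 5) / ((n+1)(n+2)) * a_n; check: a_0 = 2, a_1 = 1, a_2 = -5, a_3 = -7/6, a_4 = 15/4, a_5 = 77/120


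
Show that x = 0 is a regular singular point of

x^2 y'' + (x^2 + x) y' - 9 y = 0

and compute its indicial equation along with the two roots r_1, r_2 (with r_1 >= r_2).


Divide by x^2 to reach normal form y'' + P_1(x) y' + P_2(x) y = 0 with P_1(x) = 1 + 1/x and P_2(x) = -9/x^2.
x = 0 is a singular point because the y'-coefficient 1 + 1/x has a pole at x = 0 and the y-coefficient -9/x^2 has a pole at x = 0.
It is a regular singular point because x P_1(x) = p(x) = x + 1 and x^2 P_2(x) = q(x) = -9 are polynomials, hence analytic at x = 0.
p(0) = 1,  q(0) = -9.
Indicial equation: r(r-1) + p(0) r + q(0) = 0, i.e. r^2 + (p(0) - 1) r + q(0) = 0, i.e. r^2 - 9 = 0.
Discriminant: (0)^2 - 4(-9) = 36, so r = (0 ± 6)/2.
Solving: r_1 = 3, r_2 = -3.

indicial: r^2 - 9 = 0; roots r_1 = 3, r_2 = -3


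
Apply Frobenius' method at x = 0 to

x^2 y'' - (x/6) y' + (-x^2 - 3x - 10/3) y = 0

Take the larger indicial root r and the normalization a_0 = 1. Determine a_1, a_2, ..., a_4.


Write in Frobenius form y'' + (p(x)/x) y' + (q(x)/x^2) y = 0:
  p(x) = -1/6,  q(x) = -x^2 - 3x - 10/3.
Indicial equation: r(r-1) + (-1/6) r + (-10/3) = 0 -> roots r_1 = 5/2, r_2 = -4/3.
Take r = r_1 = 5/2. Let y(x) = x^r sum_{n>=0} a_n x^n with a_0 = 1.
Substitute y = x^r sum a_n x^n and match x^{r+n}. The recurrence is
  D(n) a_n - 3 a_{n-1} - 1 a_{n-2} = 0,  where D(n) = (r+n)(r+n-1) + (-1/6)(r+n) + (-10/3).
  a_n = [3 a_{n-1} + 1 a_{n-2}] / D(n).
Since the indicial polynomial factors as (r - r_1)(r - r_2), D(n) = (r_1 + n - r_1)(r_1 + n - r_2) = n(n + 23/6).
Evaluating step by step (a_0 = 1):
  n = 1: D(1) = 1(1 + 23/6) = 29/6; numerator = 3(1) = 3; a_1 = (3)/(29/6) = 18/29
  n = 2: D(2) = 2(2 + 23/6) = 35/3; numerator = 3(18/29) + 1(1) = 83/29; a_2 = (83/29)/(35/3) = 249/1015
  n = 3: D(3) = 3(3 + 23/6) = 41/2; numerator = 3(249/1015) + 1(18/29) = 1377/1015; a_3 = (1377/1015)/(41/2) = 2754/41615
  n = 4: D(4) = 4(4 + 23/6) = 94/3; numerator = 3(2754/41615) + 1(249/1015) = 18471/41615; a_4 = (18471/41615)/(94/3) = 1179/83230

r = 5/2; a_0 = 1; a_1 = 18/29; a_2 = 249/1015; a_3 = 2754/41615; a_4 = 1179/83230


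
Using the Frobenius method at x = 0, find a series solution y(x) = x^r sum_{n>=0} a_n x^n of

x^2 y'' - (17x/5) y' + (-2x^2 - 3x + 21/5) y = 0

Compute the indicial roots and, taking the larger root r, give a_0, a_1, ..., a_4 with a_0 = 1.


Write in Frobenius form y'' + (p(x)/x) y' + (q(x)/x^2) y = 0:
  p(x) = -17/5,  q(x) = -2x^2 - 3x + 21/5.
Indicial equation: r(r-1) + (-17/5) r + (21/5) = 0 -> roots r_1 = 3, r_2 = 7/5.
Take r = r_1 = 3. Let y(x) = x^r sum_{n>=0} a_n x^n with a_0 = 1.
Substitute y = x^r sum a_n x^n and match x^{r+n}. The recurrence is
  D(n) a_n - 3 a_{n-1} - 2 a_{n-2} = 0,  where D(n) = (r+n)(r+n-1) + (-17/5)(r+n) + (21/5).
  a_n = [3 a_{n-1} + 2 a_{n-2}] / D(n).
Since the indicial polynomial factors as (r - r_1)(r - r_2), D(n) = (r_1 + n - r_1)(r_1 + n - r_2) = n(n + 8/5).
Evaluating step by step (a_0 = 1):
  n = 1: D(1) = 1(1 + 8/5) = 13/5; numerator = 3(1) = 3; a_1 = (3)/(13/5) = 15/13
  n = 2: D(2) = 2(2 + 8/5) = 36/5; numerator = 3(15/13) + 2(1) = 71/13; a_2 = (71/13)/(36/5) = 355/468
  n = 3: D(3) = 3(3 + 8/5) = 69/5; numerator = 3(355/468) + 2(15/13) = 55/12; a_3 = (55/12)/(69/5) = 275/828
  n = 4: D(4) = 4(4 + 8/5) = 112/5; numerator = 3(275/828) + 2(355/468) = 27055/10764; a_4 = (27055/10764)/(112/5) = 19325/172224

r = 3; a_0 = 1; a_1 = 15/13; a_2 = 355/468; a_3 = 275/828; a_4 = 19325/172224


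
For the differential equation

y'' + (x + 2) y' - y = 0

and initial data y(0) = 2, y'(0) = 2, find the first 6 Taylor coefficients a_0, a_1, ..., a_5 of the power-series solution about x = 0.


Ansatz: y(x) = sum_{n>=0} a_n x^n, so y'(x) = sum_{n>=1} n a_n x^(n-1) and y''(x) = sum_{n>=2} n(n-1) a_n x^(n-2).
Substitute into P(x) y'' + Q(x) y' + R(x) y = 0 with P(x) = 1, Q(x) = x + 2, R(x) = -1, and match powers of x.
Initial conditions: a_0 = 2, a_1 = 2.
Setting the coefficient of each power of x to zero and solving order by order (substituting the coefficients already found):
  x^0: 2 a_2 + 2 a_1 - a_0 = 0  ->  2 a_2 = -2 a_1 + a_0 = -2  ->  a_2 = -1
  x^1: 6 a_3 + 4 a_2 = 0  ->  6 a_3 = -4 a_2 = 4  ->  a_3 = 2/3
  x^2: 12 a_4 + 6 a_3 + a_2 = 0  ->  12 a_4 = -6 a_3 - a_2 = -3  ->  a_4 = -1/4
  x^3: 20 a_5 + 8 a_4 + 2 a_3 = 0  ->  20 a_5 = -8 a_4 - 2 a_3 = 2/3  ->  a_5 = 1/30
Truncated series: y(x) = 2 + 2 x - x^2 + (2/3) x^3 - (1/4) x^4 + (1/30) x^5 + O(x^6).

a_0 = 2; a_1 = 2; a_2 = -1; a_3 = 2/3; a_4 = -1/4; a_5 = 1/30


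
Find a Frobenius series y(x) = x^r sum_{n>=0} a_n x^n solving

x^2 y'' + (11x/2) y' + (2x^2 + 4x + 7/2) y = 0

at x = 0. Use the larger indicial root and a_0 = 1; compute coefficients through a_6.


Write in Frobenius form y'' + (p(x)/x) y' + (q(x)/x^2) y = 0:
  p(x) = 11/2,  q(x) = 2x^2 + 4x + 7/2.
Indicial equation: r(r-1) + (11/2) r + (7/2) = 0 -> roots r_1 = -1, r_2 = -7/2.
Take r = r_1 = -1. Let y(x) = x^r sum_{n>=0} a_n x^n with a_0 = 1.
Substitute y = x^r sum a_n x^n and match x^{r+n}. The recurrence is
  D(n) a_n + 4 a_{n-1} + 2 a_{n-2} = 0,  where D(n) = (r+n)(r+n-1) + (11/2)(r+n) + (7/2).
  a_n = [-4 a_{n-1} - 2 a_{n-2}] / D(n).
Since the indicial polynomial factors as (r - r_1)(r - r_2), D(n) = (r_1 + n - r_1)(r_1 + n - r_2) = n(n + 5/2).
Evaluating step by step (a_0 = 1):
  n = 1: D(1) = 1(1 + 5/2) = 7/2; numerator = -4(1) = -4; a_1 = (-4)/(7/2) = -8/7
  n = 2: D(2) = 2(2 + 5/2) = 9; numerator = -4(-8/7) - 2(1) = 18/7; a_2 = (18/7)/(9) = 2/7
  n = 3: D(3) = 3(3 + 5/2) = 33/2; numerator = -4(2/7) - 2(-8/7) = 8/7; a_3 = (8/7)/(33/2) = 16/231
  n = 4: D(4) = 4(4 + 5/2) = 26; numerator = -4(16/231) - 2(2/7) = -28/33; a_4 = (-28/33)/(26) = -14/429
  n = 5: D(5) = 5(5 + 5/2) = 75/2; numerator = -4(-14/429) - 2(16/231) = -8/1001; a_5 = (-8/1001)/(75/2) = -16/75075
  n = 6: D(6) = 6(6 + 5/2) = 51; numerator = -4(-16/75075) - 2(-14/429) = 4964/75075; a_6 = (4964/75075)/(51) = 292/225225

r = -1; a_0 = 1; a_1 = -8/7; a_2 = 2/7; a_3 = 16/231; a_4 = -14/429; a_5 = -16/75075; a_6 = 292/225225


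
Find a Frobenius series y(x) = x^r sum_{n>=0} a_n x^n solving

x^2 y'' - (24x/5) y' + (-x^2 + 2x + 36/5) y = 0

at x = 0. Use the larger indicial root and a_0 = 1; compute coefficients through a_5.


Write in Frobenius form y'' + (p(x)/x) y' + (q(x)/x^2) y = 0:
  p(x) = -24/5,  q(x) = -x^2 + 2x + 36/5.
Indicial equation: r(r-1) + (-24/5) r + (36/5) = 0 -> roots r_1 = 4, r_2 = 9/5.
Take r = r_1 = 4. Let y(x) = x^r sum_{n>=0} a_n x^n with a_0 = 1.
Substitute y = x^r sum a_n x^n and match x^{r+n}. The recurrence is
  D(n) a_n + 2 a_{n-1} - 1 a_{n-2} = 0,  where D(n) = (r+n)(r+n-1) + (-24/5)(r+n) + (36/5).
  a_n = [-2 a_{n-1} + 1 a_{n-2}] / D(n).
Since the indicial polynomial factors as (r - r_1)(r - r_2), D(n) = (r_1 + n - r_1)(r_1 + n - r_2) = n(n + 11/5).
Evaluating step by step (a_0 = 1):
  n = 1: D(1) = 1(1 + 11/5) = 16/5; numerator = -2(1) = -2; a_1 = (-2)/(16/5) = -5/8
  n = 2: D(2) = 2(2 + 11/5) = 42/5; numerator = -2(-5/8) + 1(1) = 9/4; a_2 = (9/4)/(42/5) = 15/56
  n = 3: D(3) = 3(3 + 11/5) = 78/5; numerator = -2(15/56) + 1(-5/8) = -65/56; a_3 = (-65/56)/(78/5) = -25/336
  n = 4: D(4) = 4(4 + 11/5) = 124/5; numerator = -2(-25/336) + 1(15/56) = 5/12; a_4 = (5/12)/(124/5) = 25/1488
  n = 5: D(5) = 5(5 + 11/5) = 36; numerator = -2(25/1488) + 1(-25/336) = -375/3472; a_5 = (-375/3472)/(36) = -125/41664

r = 4; a_0 = 1; a_1 = -5/8; a_2 = 15/56; a_3 = -25/336; a_4 = 25/1488; a_5 = -125/41664


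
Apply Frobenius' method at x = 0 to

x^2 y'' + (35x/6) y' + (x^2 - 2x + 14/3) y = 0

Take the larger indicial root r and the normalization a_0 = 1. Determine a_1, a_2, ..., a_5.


Write in Frobenius form y'' + (p(x)/x) y' + (q(x)/x^2) y = 0:
  p(x) = 35/6,  q(x) = x^2 - 2x + 14/3.
Indicial equation: r(r-1) + (35/6) r + (14/3) = 0 -> roots r_1 = -4/3, r_2 = -7/2.
Take r = r_1 = -4/3. Let y(x) = x^r sum_{n>=0} a_n x^n with a_0 = 1.
Substitute y = x^r sum a_n x^n and match x^{r+n}. The recurrence is
  D(n) a_n - 2 a_{n-1} + 1 a_{n-2} = 0,  where D(n) = (r+n)(r+n-1) + (35/6)(r+n) + (14/3).
  a_n = [2 a_{n-1} - 1 a_{n-2}] / D(n).
Since the indicial polynomial factors as (r - r_1)(r - r_2), D(n) = (r_1 + n - r_1)(r_1 + n - r_2) = n(n + 13/6).
Evaluating step by step (a_0 = 1):
  n = 1: D(1) = 1(1 + 13/6) = 19/6; numerator = 2(1) = 2; a_1 = (2)/(19/6) = 12/19
  n = 2: D(2) = 2(2 + 13/6) = 25/3; numerator = 2(12/19) - 1(1) = 5/19; a_2 = (5/19)/(25/3) = 3/95
  n = 3: D(3) = 3(3 + 13/6) = 31/2; numerator = 2(3/95) - 1(12/19) = -54/95; a_3 = (-54/95)/(31/2) = -108/2945
  n = 4: D(4) = 4(4 + 13/6) = 74/3; numerator = 2(-108/2945) - 1(3/95) = -309/2945; a_4 = (-309/2945)/(74/3) = -927/217930
  n = 5: D(5) = 5(5 + 13/6) = 215/6; numerator = 2(-927/217930) - 1(-108/2945) = 99/3515; a_5 = (99/3515)/(215/6) = 594/755725

r = -4/3; a_0 = 1; a_1 = 12/19; a_2 = 3/95; a_3 = -108/2945; a_4 = -927/217930; a_5 = 594/755725


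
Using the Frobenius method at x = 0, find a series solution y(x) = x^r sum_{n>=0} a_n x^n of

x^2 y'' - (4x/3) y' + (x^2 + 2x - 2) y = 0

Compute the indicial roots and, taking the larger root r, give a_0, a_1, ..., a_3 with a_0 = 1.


Write in Frobenius form y'' + (p(x)/x) y' + (q(x)/x^2) y = 0:
  p(x) = -4/3,  q(x) = x^2 + 2x - 2.
Indicial equation: r(r-1) + (-4/3) r + (-2) = 0 -> roots r_1 = 3, r_2 = -2/3.
Take r = r_1 = 3. Let y(x) = x^r sum_{n>=0} a_n x^n with a_0 = 1.
Substitute y = x^r sum a_n x^n and match x^{r+n}. The recurrence is
  D(n) a_n + 2 a_{n-1} + 1 a_{n-2} = 0,  where D(n) = (r+n)(r+n-1) + (-4/3)(r+n) + (-2).
  a_n = [-2 a_{n-1} - 1 a_{n-2}] / D(n).
Since the indicial polynomial factors as (r - r_1)(r - r_2), D(n) = (r_1 + n - r_1)(r_1 + n - r_2) = n(n + 11/3).
Evaluating step by step (a_0 = 1):
  n = 1: D(1) = 1(1 + 11/3) = 14/3; numerator = -2(1) = -2; a_1 = (-2)/(14/3) = -3/7
  n = 2: D(2) = 2(2 + 11/3) = 34/3; numerator = -2(-3/7) - 1(1) = -1/7; a_2 = (-1/7)/(34/3) = -3/238
  n = 3: D(3) = 3(3 + 11/3) = 20; numerator = -2(-3/238) - 1(-3/7) = 54/119; a_3 = (54/119)/(20) = 27/1190

r = 3; a_0 = 1; a_1 = -3/7; a_2 = -3/238; a_3 = 27/1190


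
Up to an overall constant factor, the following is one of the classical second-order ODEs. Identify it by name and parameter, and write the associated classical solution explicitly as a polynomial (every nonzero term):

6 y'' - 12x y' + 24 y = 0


All three coefficients share the factor 6; dividing through by 6 gives  y'' - 2x y' + 4 y = 0.
This matches the Hermite equation y'' - 2x y' + 2n y = 0 with 2n = 4, so n = 2; the polynomial solution is H_2(x).
With y = sum_k a_k x^k, matching x^k gives (k+2)(k+1) a_{k+2} = 2(k - n) a_k = 2(k - 2) a_k. The right side vanishes at k = 2, so the series with the parity of 2 terminates at degree 2.
Standard normalization: leading coefficient of H_n is 2^n, so a_2 = 2^2 = 4. Work downward with a_k = (k+1)(k+2) a_{k+2} / (2(k - n)):
  a_0 = (1)(2)(4) / (2(0 - 2)) = 8/(-4) = -2
Hence H_2(x) = 4 x^2 - 2.

H_2(x); series = 4 x^2 - 2


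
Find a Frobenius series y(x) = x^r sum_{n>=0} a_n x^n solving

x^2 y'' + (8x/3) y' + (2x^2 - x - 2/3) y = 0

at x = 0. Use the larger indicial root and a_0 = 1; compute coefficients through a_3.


Write in Frobenius form y'' + (p(x)/x) y' + (q(x)/x^2) y = 0:
  p(x) = 8/3,  q(x) = 2x^2 - x - 2/3.
Indicial equation: r(r-1) + (8/3) r + (-2/3) = 0 -> roots r_1 = 1/3, r_2 = -2.
Take r = r_1 = 1/3. Let y(x) = x^r sum_{n>=0} a_n x^n with a_0 = 1.
Substitute y = x^r sum a_n x^n and match x^{r+n}. The recurrence is
  D(n) a_n - 1 a_{n-1} + 2 a_{n-2} = 0,  where D(n) = (r+n)(r+n-1) + (8/3)(r+n) + (-2/3).
  a_n = [1 a_{n-1} - 2 a_{n-2}] / D(n).
Since the indicial polynomial factors as (r - r_1)(r - r_2), D(n) = (r_1 + n - r_1)(r_1 + n - r_2) = n(n + 7/3).
Evaluating step by step (a_0 = 1):
  n = 1: D(1) = 1(1 + 7/3) = 10/3; numerator = 1(1) = 1; a_1 = (1)/(10/3) = 3/10
  n = 2: D(2) = 2(2 + 7/3) = 26/3; numerator = 1(3/10) - 2(1) = -17/10; a_2 = (-17/10)/(26/3) = -51/260
  n = 3: D(3) = 3(3 + 7/3) = 16; numerator = 1(-51/260) - 2(3/10) = -207/260; a_3 = (-207/260)/(16) = -207/4160

r = 1/3; a_0 = 1; a_1 = 3/10; a_2 = -51/260; a_3 = -207/4160


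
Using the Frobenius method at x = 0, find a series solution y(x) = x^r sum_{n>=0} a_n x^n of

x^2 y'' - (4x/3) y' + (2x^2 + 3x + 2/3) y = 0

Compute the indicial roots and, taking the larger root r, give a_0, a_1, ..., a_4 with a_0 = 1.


Write in Frobenius form y'' + (p(x)/x) y' + (q(x)/x^2) y = 0:
  p(x) = -4/3,  q(x) = 2x^2 + 3x + 2/3.
Indicial equation: r(r-1) + (-4/3) r + (2/3) = 0 -> roots r_1 = 2, r_2 = 1/3.
Take r = r_1 = 2. Let y(x) = x^r sum_{n>=0} a_n x^n with a_0 = 1.
Substitute y = x^r sum a_n x^n and match x^{r+n}. The recurrence is
  D(n) a_n + 3 a_{n-1} + 2 a_{n-2} = 0,  where D(n) = (r+n)(r+n-1) + (-4/3)(r+n) + (2/3).
  a_n = [-3 a_{n-1} - 2 a_{n-2}] / D(n).
Since the indicial polynomial factors as (r - r_1)(r - r_2), D(n) = (r_1 + n - r_1)(r_1 + n - r_2) = n(n + 5/3).
Evaluating step by step (a_0 = 1):
  n = 1: D(1) = 1(1 + 5/3) = 8/3; numerator = -3(1) = -3; a_1 = (-3)/(8/3) = -9/8
  n = 2: D(2) = 2(2 + 5/3) = 22/3; numerator = -3(-9/8) - 2(1) = 11/8; a_2 = (11/8)/(22/3) = 3/16
  n = 3: D(3) = 3(3 + 5/3) = 14; numerator = -3(3/16) - 2(-9/8) = 27/16; a_3 = (27/16)/(14) = 27/224
  n = 4: D(4) = 4(4 + 5/3) = 68/3; numerator = -3(27/224) - 2(3/16) = -165/224; a_4 = (-165/224)/(68/3) = -495/15232

r = 2; a_0 = 1; a_1 = -9/8; a_2 = 3/16; a_3 = 27/224; a_4 = -495/15232


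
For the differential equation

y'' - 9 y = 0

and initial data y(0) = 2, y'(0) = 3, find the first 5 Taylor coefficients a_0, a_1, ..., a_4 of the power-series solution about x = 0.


Ansatz: y(x) = sum_{n>=0} a_n x^n, so y'(x) = sum_{n>=1} n a_n x^(n-1) and y''(x) = sum_{n>=2} n(n-1) a_n x^(n-2).
Substitute into P(x) y'' + Q(x) y' + R(x) y = 0 with P(x) = 1, Q(x) = 0, R(x) = -9, and match powers of x.
Initial conditions: a_0 = 2, a_1 = 3.
Setting the coefficient of each power of x to zero and solving order by order (substituting the coefficients already found):
  x^0: 2 a_2 - 9 a_0 = 0  ->  2 a_2 = 9 a_0 = 18  ->  a_2 = 9
  x^1: 6 a_3 - 9 a_1 = 0  ->  6 a_3 = 9 a_1 = 27  ->  a_3 = 9/2
  x^2: 12 a_4 - 9 a_2 = 0  ->  12 a_4 = 9 a_2 = 81  ->  a_4 = 27/4
Truncated series: y(x) = 2 + 3 x + 9 x^2 + (9/2) x^3 + (27/4) x^4 + O(x^5).

a_0 = 2; a_1 = 3; a_2 = 9; a_3 = 9/2; a_4 = 27/4


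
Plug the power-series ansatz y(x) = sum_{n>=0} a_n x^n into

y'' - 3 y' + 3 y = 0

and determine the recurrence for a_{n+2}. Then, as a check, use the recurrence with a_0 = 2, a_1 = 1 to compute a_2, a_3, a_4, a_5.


Substitute y = sum_n a_n x^n.
y''(x) has coefficient (n+2)(n+1) a_{n+2} at x^n;
-3 y'(x) has coefficient -3 (n+1) a_{n+1} at x^n;
3 y(x) has coefficient 3 a_n at x^n.
Matching x^n: (n+2)(n+1) a_{n+2} - 3 (n+1) a_{n+1} + 3 a_n = 0.
Thus a_{n+2} = [3 (n+1) a_{n+1} - 3 a_n] / ((n+1)(n+2)).

Check with a_0 = 2, a_1 = 1 (apply the recurrence for n = 0, 1, 2, 3): a_0 = 2, a_1 = 1, a_2 = -3/2, a_3 = -2, a_4 = -9/8, a_5 = -3/8.

a_(n+2) = [3 (n+1) a_(n+1) - 3 a_n] / ((n+1)(n+2)); check: a_0 = 2, a_1 = 1, a_2 = -3/2, a_3 = -2, a_4 = -9/8, a_5 = -3/8


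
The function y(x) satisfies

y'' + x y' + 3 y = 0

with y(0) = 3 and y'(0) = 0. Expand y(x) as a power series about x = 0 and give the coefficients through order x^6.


Ansatz: y(x) = sum_{n>=0} a_n x^n, so y'(x) = sum_{n>=1} n a_n x^(n-1) and y''(x) = sum_{n>=2} n(n-1) a_n x^(n-2).
Substitute into P(x) y'' + Q(x) y' + R(x) y = 0 with P(x) = 1, Q(x) = x, R(x) = 3, and match powers of x.
Initial conditions: a_0 = 3, a_1 = 0.
Setting the coefficient of each power of x to zero and solving order by order (substituting the coefficients already found):
  x^0: 2 a_2 + 3 a_0 = 0  ->  2 a_2 = -3 a_0 = -9  ->  a_2 = -9/2
  x^1: 6 a_3 + 4 a_1 = 0  ->  6 a_3 = -4 a_1 = 0  ->  a_3 = 0
  x^2: 12 a_4 + 5 a_2 = 0  ->  12 a_4 = -5 a_2 = 45/2  ->  a_4 = 15/8
  x^3: 20 a_5 + 6 a_3 = 0  ->  20 a_5 = -6 a_3 = 0  ->  a_5 = 0
  x^4: 30 a_6 + 7 a_4 = 0  ->  30 a_6 = -7 a_4 = -105/8  ->  a_6 = -7/16
Truncated series: y(x) = 3 - (9/2) x^2 + (15/8) x^4 - (7/16) x^6 + O(x^7).

a_0 = 3; a_1 = 0; a_2 = -9/2; a_3 = 0; a_4 = 15/8; a_5 = 0; a_6 = -7/16


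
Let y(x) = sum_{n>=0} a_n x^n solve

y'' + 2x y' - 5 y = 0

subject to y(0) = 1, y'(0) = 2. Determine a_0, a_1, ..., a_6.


Ansatz: y(x) = sum_{n>=0} a_n x^n, so y'(x) = sum_{n>=1} n a_n x^(n-1) and y''(x) = sum_{n>=2} n(n-1) a_n x^(n-2).
Substitute into P(x) y'' + Q(x) y' + R(x) y = 0 with P(x) = 1, Q(x) = 2x, R(x) = -5, and match powers of x.
Initial conditions: a_0 = 1, a_1 = 2.
Setting the coefficient of each power of x to zero and solving order by order (substituting the coefficients already found):
  x^0: 2 a_2 - 5 a_0 = 0  ->  2 a_2 = 5 a_0 = 5  ->  a_2 = 5/2
  x^1: 6 a_3 - 3 a_1 = 0  ->  6 a_3 = 3 a_1 = 6  ->  a_3 = 1
  x^2: 12 a_4 - a_2 = 0  ->  12 a_4 = a_2 = 5/2  ->  a_4 = 5/24
  x^3: 20 a_5 + a_3 = 0  ->  20 a_5 = -a_3 = -1  ->  a_5 = -1/20
  x^4: 30 a_6 + 3 a_4 = 0  ->  30 a_6 = -3 a_4 = -5/8  ->  a_6 = -1/48
Truncated series: y(x) = 1 + 2 x + (5/2) x^2 + x^3 + (5/24) x^4 - (1/20) x^5 - (1/48) x^6 + O(x^7).

a_0 = 1; a_1 = 2; a_2 = 5/2; a_3 = 1; a_4 = 5/24; a_5 = -1/20; a_6 = -1/48


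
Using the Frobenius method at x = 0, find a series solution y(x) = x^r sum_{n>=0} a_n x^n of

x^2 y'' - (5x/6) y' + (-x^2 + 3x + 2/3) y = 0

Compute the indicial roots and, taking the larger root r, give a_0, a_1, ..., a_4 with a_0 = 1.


Write in Frobenius form y'' + (p(x)/x) y' + (q(x)/x^2) y = 0:
  p(x) = -5/6,  q(x) = -x^2 + 3x + 2/3.
Indicial equation: r(r-1) + (-5/6) r + (2/3) = 0 -> roots r_1 = 4/3, r_2 = 1/2.
Take r = r_1 = 4/3. Let y(x) = x^r sum_{n>=0} a_n x^n with a_0 = 1.
Substitute y = x^r sum a_n x^n and match x^{r+n}. The recurrence is
  D(n) a_n + 3 a_{n-1} - 1 a_{n-2} = 0,  where D(n) = (r+n)(r+n-1) + (-5/6)(r+n) + (2/3).
  a_n = [-3 a_{n-1} + 1 a_{n-2}] / D(n).
Since the indicial polynomial factors as (r - r_1)(r - r_2), D(n) = (r_1 + n - r_1)(r_1 + n - r_2) = n(n + 5/6).
Evaluating step by step (a_0 = 1):
  n = 1: D(1) = 1(1 + 5/6) = 11/6; numerator = -3(1) = -3; a_1 = (-3)/(11/6) = -18/11
  n = 2: D(2) = 2(2 + 5/6) = 17/3; numerator = -3(-18/11) + 1(1) = 65/11; a_2 = (65/11)/(17/3) = 195/187
  n = 3: D(3) = 3(3 + 5/6) = 23/2; numerator = -3(195/187) + 1(-18/11) = -81/17; a_3 = (-81/17)/(23/2) = -162/391
  n = 4: D(4) = 4(4 + 5/6) = 58/3; numerator = -3(-162/391) + 1(195/187) = 9831/4301; a_4 = (9831/4301)/(58/3) = 1017/8602

r = 4/3; a_0 = 1; a_1 = -18/11; a_2 = 195/187; a_3 = -162/391; a_4 = 1017/8602


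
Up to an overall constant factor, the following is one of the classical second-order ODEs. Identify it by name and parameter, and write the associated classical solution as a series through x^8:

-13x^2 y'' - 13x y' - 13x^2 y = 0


All three coefficients share the factor -13; dividing through by -13 gives  x^2 y'' + x y' + x^2 y = 0.
This matches the Bessel equation x^2 y'' + x y' + (x^2 - nu^2) y = 0 with nu^2 = 0, so nu = 0; the solution bounded at x = 0 is J_0(x).
Frobenius at x = 0: indicial roots ±nu; for r = nu the recurrence k(k + 2nu) c_k = -c_{k-2} gives the standard series J_nu(x) = sum_{k>=0} (-1)^k / (k! (k+nu)!) (x/2)^(2k+nu). Evaluate the first 5 terms:
  k = 0: (-1)^0 / (0! * 0! * 2^0) x^0 = 1/(1*1*1) x^0 = (1) x^0
  k = 1: (-1)^1 / (1! * 1! * 2^2) x^2 = -1/(1*1*4) x^2 = (-1/4) x^2
  k = 2: (-1)^2 / (2! * 2! * 2^4) x^4 = 1/(2*2*16) x^4 = (1/64) x^4
  k = 3: (-1)^3 / (3! * 3! * 2^6) x^6 = -1/(6*6*64) x^6 = (-1/2304) x^6
  k = 4: (-1)^4 / (4! * 4! * 2^8) x^8 = 1/(24*24*256) x^8 = (1/147456) x^8
Hence J_0(x) = x^8/147456 - x^6/2304 + x^4/64 - x^2/4 + 1 + ....

J_0(x); series = x^8/147456 - x^6/2304 + x^4/64 - x^2/4 + 1


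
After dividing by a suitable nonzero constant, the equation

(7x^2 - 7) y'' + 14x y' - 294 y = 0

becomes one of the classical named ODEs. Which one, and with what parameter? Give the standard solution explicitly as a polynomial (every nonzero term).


All three coefficients share the factor -7; dividing through by -7 gives  (1 - x^2) y'' - 2x y' + 42 y = 0.
This matches the Legendre equation (1 - x^2) y'' - 2x y' + n(n+1) y = 0 (note the -2x y' term) with n(n+1) = 42, so n = 6; the polynomial solution is P_6(x).
With y = sum_k a_k x^k, matching x^k gives (k+2)(k+1) a_{k+2} = [k(k+1) - n(n+1)] a_k = (k - 6)(k + 7) a_k. The right side vanishes at k = 6, so the series with the parity of 6 terminates at degree 6.
Standard normalization (P_n(1) = 1): leading coefficient (2n)!/(2^n (n!)^2) = 479001600/(64*518400) = 231/16, so a_6 = 231/16. Work downward with a_k = (k+1)(k+2) a_{k+2} / ((k - 6)(k + 7)):
  a_4 = (5)(6)(231/16) / ((4 - 6)(4 + 7)) = (3465/8)/(-22) = -315/16
  a_2 = (3)(4)(-315/16) / ((2 - 6)(2 + 7)) = (-945/4)/(-36) = 105/16
  a_0 = (1)(2)(105/16) / ((0 - 6)(0 + 7)) = (105/8)/(-42) = -5/16
Hence P_6(x) = 231 x^6/16 - 315 x^4/16 + 105 x^2/16 - 5/16.

P_6(x); series = 231 x^6/16 - 315 x^4/16 + 105 x^2/16 - 5/16


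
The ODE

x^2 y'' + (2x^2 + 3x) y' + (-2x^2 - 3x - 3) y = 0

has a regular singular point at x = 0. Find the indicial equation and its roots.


Divide by x^2 to reach normal form y'' + P_1(x) y' + P_2(x) y = 0 with P_1(x) = 2 + 3/x and P_2(x) = -2 - 3/x - 3/x^2.
x = 0 is a singular point because the y'-coefficient 2 + 3/x has a pole at x = 0 and the y-coefficient -2 - 3/x - 3/x^2 has a pole at x = 0.
It is a regular singular point because x P_1(x) = p(x) = 2x + 3 and x^2 P_2(x) = q(x) = -2x^2 - 3x - 3 are polynomials, hence analytic at x = 0.
p(0) = 3,  q(0) = -3.
Indicial equation: r(r-1) + p(0) r + q(0) = 0, i.e. r^2 + (p(0) - 1) r + q(0) = 0, i.e. r^2 + 2 r - 3 = 0.
Discriminant: (2)^2 - 4(-3) = 16, so r = (-2 ± 4)/2.
Solving: r_1 = 1, r_2 = -3.

indicial: r^2 + 2 r - 3 = 0; roots r_1 = 1, r_2 = -3


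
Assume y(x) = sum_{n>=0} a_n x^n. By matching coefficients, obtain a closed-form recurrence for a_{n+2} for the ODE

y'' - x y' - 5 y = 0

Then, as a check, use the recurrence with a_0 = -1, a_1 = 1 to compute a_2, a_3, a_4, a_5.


Substitute y = sum_n a_n x^n.
y''(x) has coefficient (n+2)(n+1) a_{n+2} at x^n;
-x y'(x) has coefficient -n a_n at x^n (shift);
-5 y(x) has coefficient -5 a_n at x^n.
Matching x^n: (n+2)(n+1) a_{n+2} + (-n - 5) a_n = 0.
Thus a_{n+2} = (n + 5) / ((n+1)(n+2)) * a_n.

Check with a_0 = -1, a_1 = 1 (apply the recurrence for n = 0, 1, 2, 3): a_0 = -1, a_1 = 1, a_2 = -5/2, a_3 = 1, a_4 = -35/24, a_5 = 2/5.

a_(n+2) = (n + 5) / ((n+1)(n+2)) * a_n; check: a_0 = -1, a_1 = 1, a_2 = -5/2, a_3 = 1, a_4 = -35/24, a_5 = 2/5


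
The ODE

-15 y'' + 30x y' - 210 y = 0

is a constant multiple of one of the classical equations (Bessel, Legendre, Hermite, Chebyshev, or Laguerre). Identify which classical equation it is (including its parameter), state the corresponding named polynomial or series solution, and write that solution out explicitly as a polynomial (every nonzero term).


All three coefficients share the factor -15; dividing through by -15 gives  y'' - 2x y' + 14 y = 0.
This matches the Hermite equation y'' - 2x y' + 2n y = 0 with 2n = 14, so n = 7; the polynomial solution is H_7(x).
With y = sum_k a_k x^k, matching x^k gives (k+2)(k+1) a_{k+2} = 2(k - n) a_k = 2(k - 7) a_k. The right side vanishes at k = 7, so the series with the parity of 7 terminates at degree 7.
Standard normalization: leading coefficient of H_n is 2^n, so a_7 = 2^7 = 128. Work downward with a_k = (k+1)(k+2) a_{k+2} / (2(k - n)):
  a_5 = (6)(7)(128) / (2(5 - 7)) = 5376/(-4) = -1344
  a_3 = (4)(5)(-1344) / (2(3 - 7)) = -26880/(-8) = 3360
  a_1 = (2)(3)(3360) / (2(1 - 7)) = 20160/(-12) = -1680
Hence H_7(x) = 128 x^7 - 1344 x^5 + 3360 x^3 - 1680 x.

H_7(x); series = 128 x^7 - 1344 x^5 + 3360 x^3 - 1680 x


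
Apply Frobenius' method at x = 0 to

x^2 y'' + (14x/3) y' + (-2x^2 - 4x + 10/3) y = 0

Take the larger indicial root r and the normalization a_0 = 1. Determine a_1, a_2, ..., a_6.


Write in Frobenius form y'' + (p(x)/x) y' + (q(x)/x^2) y = 0:
  p(x) = 14/3,  q(x) = -2x^2 - 4x + 10/3.
Indicial equation: r(r-1) + (14/3) r + (10/3) = 0 -> roots r_1 = -5/3, r_2 = -2.
Take r = r_1 = -5/3. Let y(x) = x^r sum_{n>=0} a_n x^n with a_0 = 1.
Substitute y = x^r sum a_n x^n and match x^{r+n}. The recurrence is
  D(n) a_n - 4 a_{n-1} - 2 a_{n-2} = 0,  where D(n) = (r+n)(r+n-1) + (14/3)(r+n) + (10/3).
  a_n = [4 a_{n-1} + 2 a_{n-2}] / D(n).
Since the indicial polynomial factors as (r - r_1)(r - r_2), D(n) = (r_1 + n - r_1)(r_1 + n - r_2) = n(n + 1/3).
Evaluating step by step (a_0 = 1):
  n = 1: D(1) = 1(1 + 1/3) = 4/3; numerator = 4(1) = 4; a_1 = (4)/(4/3) = 3
  n = 2: D(2) = 2(2 + 1/3) = 14/3; numerator = 4(3) + 2(1) = 14; a_2 = (14)/(14/3) = 3
  n = 3: D(3) = 3(3 + 1/3) = 10; numerator = 4(3) + 2(3) = 18; a_3 = (18)/(10) = 9/5
  n = 4: D(4) = 4(4 + 1/3) = 52/3; numerator = 4(9/5) + 2(3) = 66/5; a_4 = (66/5)/(52/3) = 99/130
  n = 5: D(5) = 5(5 + 1/3) = 80/3; numerator = 4(99/130) + 2(9/5) = 432/65; a_5 = (432/65)/(80/3) = 81/325
  n = 6: D(6) = 6(6 + 1/3) = 38; numerator = 4(81/325) + 2(99/130) = 63/25; a_6 = (63/25)/(38) = 63/950

r = -5/3; a_0 = 1; a_1 = 3; a_2 = 3; a_3 = 9/5; a_4 = 99/130; a_5 = 81/325; a_6 = 63/950


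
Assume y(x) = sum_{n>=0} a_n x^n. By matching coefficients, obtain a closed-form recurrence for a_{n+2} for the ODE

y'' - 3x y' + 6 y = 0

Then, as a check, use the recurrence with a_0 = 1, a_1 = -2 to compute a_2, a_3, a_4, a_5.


Substitute y = sum_n a_n x^n.
y''(x) has coefficient (n+2)(n+1) a_{n+2} at x^n;
-3 x y'(x) has coefficient -3 n a_n at x^n (shift);
6 y(x) has coefficient 6 a_n at x^n.
Matching x^n: (n+2)(n+1) a_{n+2} + (-3n + 6) a_n = 0.
Thus a_{n+2} = (3n - 6) / ((n+1)(n+2)) * a_n.

Check with a_0 = 1, a_1 = -2 (apply the recurrence for n = 0, 1, 2, 3): a_0 = 1, a_1 = -2, a_2 = -3, a_3 = 1, a_4 = 0, a_5 = 3/20.

a_(n+2) = (3n - 6) / ((n+1)(n+2)) * a_n; check: a_0 = 1, a_1 = -2, a_2 = -3, a_3 = 1, a_4 = 0, a_5 = 3/20


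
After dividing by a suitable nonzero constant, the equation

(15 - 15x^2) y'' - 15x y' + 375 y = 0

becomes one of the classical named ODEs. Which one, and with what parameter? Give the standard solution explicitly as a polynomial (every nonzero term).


All three coefficients share the factor 15; dividing through by 15 gives  (1 - x^2) y'' - x y' + 25 y = 0.
This matches the Chebyshev equation (1 - x^2) y'' - x y' + n^2 y = 0 (note the -x y' term, not -2x y') with n^2 = 25, so n = 5; the polynomial solution is T_5(x).
With y = sum_k a_k x^k, matching x^k gives (k+2)(k+1) a_{k+2} = (k^2 - n^2) a_k = (k - 5)(k + 5) a_k. The right side vanishes at k = 5, so the series with the parity of 5 terminates at degree 5.
Standard normalization: leading coefficient of T_n is 2^(n-1), so a_5 = 2^4 = 16. Work downward with a_k = (k+1)(k+2) a_{k+2} / ((k - 5)(k + 5)):
  a_3 = (4)(5)(16) / ((3 - 5)(3 + 5)) = 320/(-16) = -20
  a_1 = (2)(3)(-20) / ((1 - 5)(1 + 5)) = -120/(-24) = 5
Hence T_5(x) = 16 x^5 - 20 x^3 + 5 x.

T_5(x); series = 16 x^5 - 20 x^3 + 5 x


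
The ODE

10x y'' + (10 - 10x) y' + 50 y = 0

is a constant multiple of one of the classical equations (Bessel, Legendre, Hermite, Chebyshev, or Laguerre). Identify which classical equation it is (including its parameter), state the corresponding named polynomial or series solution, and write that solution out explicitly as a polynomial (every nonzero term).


All three coefficients share the factor 10; dividing through by 10 gives  x y'' + (1 - x) y' + 5 y = 0.
This matches the Laguerre equation x y'' + (1 - x) y' + n y = 0 with n = 5; the polynomial solution is L_5(x).
With y = sum_k a_k x^k, matching x^k gives (k+1)k a_{k+1} + (k+1) a_{k+1} - k a_k + n a_k = 0, i.e. (k+1)^2 a_{k+1} = (k - n) a_k = (k - 5) a_k. The right side vanishes at k = 5, so the series terminates at degree 5.
Standard normalization L_n(0) = 1 gives a_0 = 1. Work upward with a_{k+1} = (k - 5) a_k / (k+1)^2:
  a_1 = (0 - 5)(1) / 1^2 = -5/1 = -5
  a_2 = (1 - 5)(-5) / 2^2 = 20/4 = 5
  a_3 = (2 - 5)(5) / 3^2 = -15/9 = -5/3
  a_4 = (3 - 5)(-5/3) / 4^2 = (10/3)/16 = 5/24
  a_5 = (4 - 5)(5/24) / 5^2 = (-5/24)/25 = -1/120
Hence L_5(x) = -x^5/120 + 5 x^4/24 - 5 x^3/3 + 5 x^2 - 5 x + 1.

L_5(x); series = -x^5/120 + 5 x^4/24 - 5 x^3/3 + 5 x^2 - 5 x + 1


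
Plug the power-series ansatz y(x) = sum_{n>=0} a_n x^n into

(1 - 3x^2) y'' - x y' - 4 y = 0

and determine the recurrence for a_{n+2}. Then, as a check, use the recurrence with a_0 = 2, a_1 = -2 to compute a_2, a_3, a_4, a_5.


Substitute y = sum_n a_n x^n.
(1 - 3 x^2) y'' contributes (n+2)(n+1) a_{n+2} - 3 n(n-1) a_n at x^n.
-x y'(x) contributes -n a_n at x^n.
-4 y(x) contributes -4 a_n at x^n.
Matching x^n: (n+2)(n+1) a_{n+2} + (-3 n(n-1) - n - 4) a_n = 0.
Thus a_{n+2} = (3 n(n-1) + n + 4) / ((n+1)(n+2)) * a_n.

Check with a_0 = 2, a_1 = -2 (apply the recurrence for n = 0, 1, 2, 3): a_0 = 2, a_1 = -2, a_2 = 4, a_3 = -5/3, a_4 = 4, a_5 = -25/12.

a_(n+2) = (3 n(n-1) + n + 4) / ((n+1)(n+2)) * a_n; check: a_0 = 2, a_1 = -2, a_2 = 4, a_3 = -5/3, a_4 = 4, a_5 = -25/12
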